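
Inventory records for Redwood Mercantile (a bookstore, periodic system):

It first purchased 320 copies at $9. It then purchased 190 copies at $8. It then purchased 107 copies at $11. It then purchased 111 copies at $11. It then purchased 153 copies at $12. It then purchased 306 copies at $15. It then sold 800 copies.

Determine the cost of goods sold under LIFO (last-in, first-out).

Sale 1 (800) [LIFO — newest first]: 306 @ $15 + 153 @ $12 + 111 @ $11 + 107 @ $11 + 123 @ $8 = $9,808
Ending inventory: 320 @ $9 + 67 @ $8 = $3,416
Check: goods available $13,224 = COGS $9,808 + ending $3,416

COGS = $9,808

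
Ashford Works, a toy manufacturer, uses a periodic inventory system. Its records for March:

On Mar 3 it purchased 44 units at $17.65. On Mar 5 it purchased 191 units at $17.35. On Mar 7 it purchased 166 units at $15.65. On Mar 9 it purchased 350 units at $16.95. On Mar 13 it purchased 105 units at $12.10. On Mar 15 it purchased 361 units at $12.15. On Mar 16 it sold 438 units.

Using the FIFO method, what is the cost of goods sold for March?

Mar 16, 438 sold [FIFO — oldest first]: 44 @ $17.65 + 191 @ $17.35 + 166 @ $15.65 + 37 @ $16.95 = $7,315.50
Ending inventory: 313 @ $16.95 + 105 @ $12.10 + 361 @ $12.15 = $10,962.00
Check: goods available $18,277.50 = COGS $7,315.50 + ending $10,962.00

COGS = $7,315.50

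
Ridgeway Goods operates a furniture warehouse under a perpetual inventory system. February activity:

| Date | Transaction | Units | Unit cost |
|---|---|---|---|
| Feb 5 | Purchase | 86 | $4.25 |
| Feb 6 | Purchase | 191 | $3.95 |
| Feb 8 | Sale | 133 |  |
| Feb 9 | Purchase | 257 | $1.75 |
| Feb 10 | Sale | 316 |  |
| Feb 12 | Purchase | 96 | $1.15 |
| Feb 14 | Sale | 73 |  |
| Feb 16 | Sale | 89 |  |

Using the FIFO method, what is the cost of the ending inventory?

Ending inventory = $21.85

Feb 8, 133 sold [FIFO — oldest first]: 86 @ $4.25 + 47 @ $3.95 = $551.15
Feb 10, 316 sold [FIFO — oldest first]: 144 @ $3.95 + 172 @ $1.75 = $869.80
Feb 14, 73 sold [FIFO — oldest first]: 73 @ $1.75 = $127.75
Feb 16, 89 sold [FIFO — oldest first]: 12 @ $1.75 + 77 @ $1.15 = $109.55
Total COGS = $551.15 + $869.80 + $127.75 + $109.55 = $1,658.25
Ending inventory: 19 @ $1.15 = $21.85
Check: goods available $1,680.10 = COGS $1,658.25 + ending $21.85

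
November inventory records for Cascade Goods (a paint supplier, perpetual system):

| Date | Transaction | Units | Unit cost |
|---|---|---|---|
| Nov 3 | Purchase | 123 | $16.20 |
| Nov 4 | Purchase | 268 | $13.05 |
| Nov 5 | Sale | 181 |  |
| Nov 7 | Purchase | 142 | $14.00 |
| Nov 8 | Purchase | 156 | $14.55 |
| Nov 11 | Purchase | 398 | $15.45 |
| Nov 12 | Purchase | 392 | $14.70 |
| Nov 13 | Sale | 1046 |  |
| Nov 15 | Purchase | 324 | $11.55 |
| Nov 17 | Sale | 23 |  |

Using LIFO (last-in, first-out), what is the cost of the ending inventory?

Ending inventory = $7,192.50

Nov 5, 181 sold [LIFO — newest first]: 181 @ $13.05 = $2,362.05
Nov 13, 1046 sold [LIFO — newest first]: 392 @ $14.70 + 398 @ $15.45 + 156 @ $14.55 + 100 @ $14.00 = $15,581.30
Nov 17, 23 sold [LIFO — newest first]: 23 @ $11.55 = $265.65
Total COGS = $2,362.05 + $15,581.30 + $265.65 = $18,209.00
Ending inventory: 123 @ $16.20 + 87 @ $13.05 + 42 @ $14.00 + 301 @ $11.55 = $7,192.50
Check: goods available $25,401.50 = COGS $18,209.00 + ending $7,192.50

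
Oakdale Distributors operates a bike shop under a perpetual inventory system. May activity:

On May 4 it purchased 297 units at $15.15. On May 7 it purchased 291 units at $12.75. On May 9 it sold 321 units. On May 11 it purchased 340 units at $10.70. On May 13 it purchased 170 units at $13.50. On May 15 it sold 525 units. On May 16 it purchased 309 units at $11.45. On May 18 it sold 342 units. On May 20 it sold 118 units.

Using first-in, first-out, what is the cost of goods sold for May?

May 9, 321 sold [FIFO — oldest first]: 297 @ $15.15 + 24 @ $12.75 = $4,805.55
May 15, 525 sold [FIFO — oldest first]: 267 @ $12.75 + 258 @ $10.70 = $6,164.85
May 18, 342 sold [FIFO — oldest first]: 82 @ $10.70 + 170 @ $13.50 + 90 @ $11.45 = $4,202.90
May 20, 118 sold [FIFO — oldest first]: 118 @ $11.45 = $1,351.10
Total COGS = $4,805.55 + $6,164.85 + $4,202.90 + $1,351.10 = $16,524.40
Ending inventory: 101 @ $11.45 = $1,156.45

COGS = $16,524.40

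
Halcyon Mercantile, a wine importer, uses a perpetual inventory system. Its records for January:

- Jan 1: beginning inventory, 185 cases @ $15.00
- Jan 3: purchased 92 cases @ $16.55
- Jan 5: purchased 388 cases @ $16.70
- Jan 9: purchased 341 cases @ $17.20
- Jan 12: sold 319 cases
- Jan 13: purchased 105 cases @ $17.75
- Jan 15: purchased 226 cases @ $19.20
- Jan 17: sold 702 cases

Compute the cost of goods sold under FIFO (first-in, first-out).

COGS = $16,908.65

Jan 12, 319 sold [FIFO — oldest first]: 185 @ $15.00 + 92 @ $16.55 + 42 @ $16.70 = $4,999.00
Jan 17, 702 sold [FIFO — oldest first]: 346 @ $16.70 + 341 @ $17.20 + 15 @ $17.75 = $11,909.65
Total COGS = $4,999.00 + $11,909.65 = $16,908.65
Ending inventory: 90 @ $17.75 + 226 @ $19.20 = $5,936.70
Check: goods available $22,845.35 = COGS $16,908.65 + ending $5,936.70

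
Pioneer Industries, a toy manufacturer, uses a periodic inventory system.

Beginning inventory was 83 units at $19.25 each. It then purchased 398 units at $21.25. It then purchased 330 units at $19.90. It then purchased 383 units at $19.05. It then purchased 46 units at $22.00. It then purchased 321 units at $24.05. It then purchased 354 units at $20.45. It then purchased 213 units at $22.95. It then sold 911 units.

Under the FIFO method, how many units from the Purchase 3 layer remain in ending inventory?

283

Sale 1 (911) [FIFO — oldest first]: 83 @ $19.25 + 398 @ $21.25 + 330 @ $19.90 + 100 @ $19.05 = $18,527.25
Ending inventory: 283 @ $19.05 + 46 @ $22.00 + 321 @ $24.05 + 354 @ $20.45 + 213 @ $22.95 = $26,250.85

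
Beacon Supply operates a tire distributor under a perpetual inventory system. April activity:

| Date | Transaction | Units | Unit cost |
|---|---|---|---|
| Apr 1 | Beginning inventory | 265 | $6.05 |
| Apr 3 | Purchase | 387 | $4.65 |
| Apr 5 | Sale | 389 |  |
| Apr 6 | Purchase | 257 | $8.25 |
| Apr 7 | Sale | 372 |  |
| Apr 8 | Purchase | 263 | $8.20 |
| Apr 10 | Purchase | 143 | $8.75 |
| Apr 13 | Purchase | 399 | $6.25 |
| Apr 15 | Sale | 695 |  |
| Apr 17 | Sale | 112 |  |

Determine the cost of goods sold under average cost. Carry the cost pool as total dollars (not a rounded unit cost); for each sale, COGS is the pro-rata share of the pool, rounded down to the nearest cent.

COGS = $10,368.22

After Apr 1: 265 on hand, pool $1,603.25 (≈ $6.0500 each)
After Apr 3: 652 on hand, pool $3,402.80 (≈ $5.2190 each)
Apr 5, sell 389: 389/652 × $3,402.80 → $2,030.19
After Apr 6: 520 on hand, pool $3,492.86 (≈ $6.7170 each)
Apr 7, sell 372: 372/520 × $3,492.86 → $2,498.73
After Apr 8: 411 on hand, pool $3,150.73 (≈ $7.6660 each)
After Apr 10: 554 on hand, pool $4,401.98 (≈ $7.9458 each)
After Apr 13: 953 on hand, pool $6,895.73 (≈ $7.2358 each)
Apr 15, sell 695: 695/953 × $6,895.73 → $5,028.89
Apr 17, sell 112: 112/258 × $1,866.84 → $810.41
Total COGS = $2,030.19 + $2,498.73 + $5,028.89 + $810.41 = $10,368.22
Ending inventory (cost pool remaining) = $1,056.43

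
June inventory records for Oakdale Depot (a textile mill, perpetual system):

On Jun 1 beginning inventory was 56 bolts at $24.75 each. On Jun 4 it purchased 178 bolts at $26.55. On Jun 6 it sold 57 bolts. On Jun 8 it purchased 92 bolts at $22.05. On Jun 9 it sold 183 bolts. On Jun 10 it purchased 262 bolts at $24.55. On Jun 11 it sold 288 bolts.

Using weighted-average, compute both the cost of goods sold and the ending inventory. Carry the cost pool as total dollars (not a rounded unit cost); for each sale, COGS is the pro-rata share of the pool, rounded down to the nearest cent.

After Jun 1: 56 on hand, pool $1,386.00 (≈ $24.7500 each)
After Jun 4: 234 on hand, pool $6,111.90 (≈ $26.1192 each)
Jun 6, sell 57: 57/234 × $6,111.90 → $1,488.79
After Jun 8: 269 on hand, pool $6,651.71 (≈ $24.7275 each)
Jun 9, sell 183: 183/269 × $6,651.71 → $4,525.14
After Jun 10: 348 on hand, pool $8,558.67 (≈ $24.5939 each)
Jun 11, sell 288: 288/348 × $8,558.67 → $7,083.03
Total COGS = $1,488.79 + $4,525.14 + $7,083.03 = $13,096.96
Ending inventory (cost pool remaining) = $1,475.64

COGS = $13,096.96; ending inventory = $1,475.64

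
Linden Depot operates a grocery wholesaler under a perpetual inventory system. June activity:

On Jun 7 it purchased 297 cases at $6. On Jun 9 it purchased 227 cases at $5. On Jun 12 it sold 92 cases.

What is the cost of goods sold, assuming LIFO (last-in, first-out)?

Jun 12, 92 sold [LIFO — newest first]: 92 @ $5 = $460
Ending inventory: 297 @ $6 + 135 @ $5 = $2,457

COGS = $460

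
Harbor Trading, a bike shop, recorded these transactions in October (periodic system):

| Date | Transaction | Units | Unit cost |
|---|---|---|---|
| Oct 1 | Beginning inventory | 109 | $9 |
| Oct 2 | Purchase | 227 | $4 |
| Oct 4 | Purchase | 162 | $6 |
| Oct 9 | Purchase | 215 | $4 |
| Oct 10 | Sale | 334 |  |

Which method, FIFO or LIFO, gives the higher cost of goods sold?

FIFO COGS: 109 @ $9 + 225 @ $4 = $1,881
LIFO COGS: 215 @ $4 + 119 @ $6 = $1,574

FIFO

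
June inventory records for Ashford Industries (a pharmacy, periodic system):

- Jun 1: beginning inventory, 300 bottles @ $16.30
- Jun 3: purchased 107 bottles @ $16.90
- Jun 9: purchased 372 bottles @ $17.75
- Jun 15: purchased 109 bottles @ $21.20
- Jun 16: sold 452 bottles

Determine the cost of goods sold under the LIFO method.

Jun 16, 452 sold [LIFO — newest first]: 109 @ $21.20 + 343 @ $17.75 = $8,399.05
Ending inventory: 300 @ $16.30 + 107 @ $16.90 + 29 @ $17.75 = $7,213.05

COGS = $8,399.05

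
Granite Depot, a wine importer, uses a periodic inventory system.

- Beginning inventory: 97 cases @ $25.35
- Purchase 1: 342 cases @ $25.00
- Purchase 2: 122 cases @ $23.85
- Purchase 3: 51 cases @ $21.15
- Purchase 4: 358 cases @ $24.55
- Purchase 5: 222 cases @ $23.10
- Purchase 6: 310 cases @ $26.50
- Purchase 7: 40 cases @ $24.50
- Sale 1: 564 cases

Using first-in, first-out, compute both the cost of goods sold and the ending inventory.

Sale 1 (564) [FIFO — oldest first]: 97 @ $25.35 + 342 @ $25.00 + 122 @ $23.85 + 3 @ $21.15 = $13,982.10
Ending inventory: 48 @ $21.15 + 358 @ $24.55 + 222 @ $23.10 + 310 @ $26.50 + 40 @ $24.50 = $24,127.30

COGS = $13,982.10; ending inventory = $24,127.30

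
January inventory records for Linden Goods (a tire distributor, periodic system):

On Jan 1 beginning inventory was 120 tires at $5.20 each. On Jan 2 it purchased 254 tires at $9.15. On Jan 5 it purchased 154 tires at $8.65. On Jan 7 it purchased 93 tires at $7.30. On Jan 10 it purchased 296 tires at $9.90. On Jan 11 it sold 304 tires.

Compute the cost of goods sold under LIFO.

COGS = $2,988.80

Jan 11, 304 sold [LIFO — newest first]: 296 @ $9.90 + 8 @ $7.30 = $2,988.80
Ending inventory: 120 @ $5.20 + 254 @ $9.15 + 154 @ $8.65 + 85 @ $7.30 = $4,900.70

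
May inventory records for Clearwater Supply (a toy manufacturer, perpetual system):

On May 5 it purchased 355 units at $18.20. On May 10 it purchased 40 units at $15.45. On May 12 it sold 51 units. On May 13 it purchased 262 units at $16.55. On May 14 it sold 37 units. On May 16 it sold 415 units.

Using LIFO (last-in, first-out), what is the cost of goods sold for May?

May 12, 51 sold [LIFO — newest first]: 40 @ $15.45 + 11 @ $18.20 = $818.20
May 14, 37 sold [LIFO — newest first]: 37 @ $16.55 = $612.35
May 16, 415 sold [LIFO — newest first]: 225 @ $16.55 + 190 @ $18.20 = $7,181.75
Total COGS = $818.20 + $612.35 + $7,181.75 = $8,612.30
Ending inventory: 154 @ $18.20 = $2,802.80

COGS = $8,612.30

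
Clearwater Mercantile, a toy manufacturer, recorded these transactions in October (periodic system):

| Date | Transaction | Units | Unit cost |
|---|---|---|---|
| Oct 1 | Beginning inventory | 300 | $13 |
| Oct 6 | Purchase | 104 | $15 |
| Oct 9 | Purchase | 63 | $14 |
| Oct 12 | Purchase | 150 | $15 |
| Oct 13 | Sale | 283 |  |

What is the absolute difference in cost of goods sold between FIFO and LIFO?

FIFO COGS: 283 @ $13 = $3,679
LIFO COGS: 150 @ $15 + 63 @ $14 + 70 @ $15 = $4,182
Difference = |$3,679 − $4,182| = $503

$503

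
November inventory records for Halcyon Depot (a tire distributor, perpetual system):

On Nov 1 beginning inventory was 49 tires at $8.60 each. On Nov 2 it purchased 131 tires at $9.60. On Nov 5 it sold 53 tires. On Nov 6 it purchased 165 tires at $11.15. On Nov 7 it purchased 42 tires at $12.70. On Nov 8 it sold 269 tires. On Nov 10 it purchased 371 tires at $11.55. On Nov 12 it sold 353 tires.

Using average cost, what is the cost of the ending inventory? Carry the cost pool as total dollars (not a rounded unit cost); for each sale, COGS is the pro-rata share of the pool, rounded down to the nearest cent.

After Nov 1: 49 on hand, pool $421.40 (≈ $8.6000 each)
After Nov 2: 180 on hand, pool $1,679.00 (≈ $9.3278 each)
Nov 5, sell 53: 53/180 × $1,679.00 → $494.37
After Nov 6: 292 on hand, pool $3,024.38 (≈ $10.3575 each)
After Nov 7: 334 on hand, pool $3,557.78 (≈ $10.6520 each)
Nov 8, sell 269: 269/334 × $3,557.78 → $2,865.39
After Nov 10: 436 on hand, pool $4,977.44 (≈ $11.4161 each)
Nov 12, sell 353: 353/436 × $4,977.44 → $4,029.89
Total COGS = $494.37 + $2,865.39 + $4,029.89 = $7,389.65
Ending inventory (cost pool remaining) = $947.55
Check: goods available $8,337.20 = COGS $7,389.65 + ending $947.55

Ending inventory = $947.55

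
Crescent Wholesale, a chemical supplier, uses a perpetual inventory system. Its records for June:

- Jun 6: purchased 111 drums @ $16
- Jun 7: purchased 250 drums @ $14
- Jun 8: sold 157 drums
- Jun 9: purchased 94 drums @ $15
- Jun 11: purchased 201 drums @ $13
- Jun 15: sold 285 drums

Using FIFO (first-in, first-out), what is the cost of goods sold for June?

Jun 8, 157 sold [FIFO — oldest first]: 111 @ $16 + 46 @ $14 = $2,420
Jun 15, 285 sold [FIFO — oldest first]: 204 @ $14 + 81 @ $15 = $4,071
Total COGS = $2,420 + $4,071 = $6,491
Ending inventory: 13 @ $15 + 201 @ $13 = $2,808

COGS = $6,491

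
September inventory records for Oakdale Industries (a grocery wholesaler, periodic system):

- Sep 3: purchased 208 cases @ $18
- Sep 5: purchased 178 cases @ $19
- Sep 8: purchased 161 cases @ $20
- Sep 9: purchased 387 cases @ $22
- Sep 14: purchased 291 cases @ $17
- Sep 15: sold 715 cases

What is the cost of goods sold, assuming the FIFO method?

COGS = $14,042

Sep 15, 715 sold [FIFO — oldest first]: 208 @ $18 + 178 @ $19 + 161 @ $20 + 168 @ $22 = $14,042
Ending inventory: 219 @ $22 + 291 @ $17 = $9,765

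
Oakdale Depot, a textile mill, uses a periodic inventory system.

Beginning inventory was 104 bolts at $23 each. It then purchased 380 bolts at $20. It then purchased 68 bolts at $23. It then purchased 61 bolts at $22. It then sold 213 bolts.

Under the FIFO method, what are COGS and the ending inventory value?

COGS = $4,572; ending inventory = $8,326

Sale 1 (213) [FIFO — oldest first]: 104 @ $23 + 109 @ $20 = $4,572
Ending inventory: 271 @ $20 + 68 @ $23 + 61 @ $22 = $8,326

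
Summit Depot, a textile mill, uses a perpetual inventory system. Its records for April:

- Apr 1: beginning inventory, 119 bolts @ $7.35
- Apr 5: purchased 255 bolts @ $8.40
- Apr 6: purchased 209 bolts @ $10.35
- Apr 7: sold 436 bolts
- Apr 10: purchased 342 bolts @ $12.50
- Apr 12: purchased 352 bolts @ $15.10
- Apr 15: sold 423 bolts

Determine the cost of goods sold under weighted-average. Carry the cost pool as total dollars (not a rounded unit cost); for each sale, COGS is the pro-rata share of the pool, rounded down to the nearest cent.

After Apr 1: 119 on hand, pool $874.65 (≈ $7.3500 each)
After Apr 5: 374 on hand, pool $3,016.65 (≈ $8.0659 each)
After Apr 6: 583 on hand, pool $5,179.80 (≈ $8.8847 each)
Apr 7, sell 436: 436/583 × $5,179.80 → $3,873.74
After Apr 10: 489 on hand, pool $5,581.06 (≈ $11.4132 each)
After Apr 12: 841 on hand, pool $10,896.26 (≈ $12.9563 each)
Apr 15, sell 423: 423/841 × $10,896.26 → $5,480.52
Total COGS = $3,873.74 + $5,480.52 = $9,354.26
Ending inventory (cost pool remaining) = $5,415.74

COGS = $9,354.26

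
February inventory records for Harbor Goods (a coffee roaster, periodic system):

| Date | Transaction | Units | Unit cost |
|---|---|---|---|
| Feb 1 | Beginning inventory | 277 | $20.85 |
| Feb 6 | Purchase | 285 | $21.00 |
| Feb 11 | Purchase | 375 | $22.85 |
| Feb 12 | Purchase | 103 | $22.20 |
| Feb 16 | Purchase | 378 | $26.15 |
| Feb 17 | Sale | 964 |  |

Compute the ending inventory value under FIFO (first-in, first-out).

Ending inventory = $11,571.90

Feb 17, 964 sold [FIFO — oldest first]: 277 @ $20.85 + 285 @ $21.00 + 375 @ $22.85 + 27 @ $22.20 = $20,928.60
Ending inventory: 76 @ $22.20 + 378 @ $26.15 = $11,571.90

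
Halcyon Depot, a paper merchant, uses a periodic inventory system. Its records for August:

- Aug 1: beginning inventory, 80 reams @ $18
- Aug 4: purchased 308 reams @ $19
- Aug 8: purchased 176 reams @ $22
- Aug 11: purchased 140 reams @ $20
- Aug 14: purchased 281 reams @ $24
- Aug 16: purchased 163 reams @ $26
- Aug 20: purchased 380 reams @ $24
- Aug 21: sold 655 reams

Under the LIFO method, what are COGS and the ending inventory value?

COGS = $16,046; ending inventory = $18,020

Aug 21, 655 sold [LIFO — newest first]: 380 @ $24 + 163 @ $26 + 112 @ $24 = $16,046
Ending inventory: 80 @ $18 + 308 @ $19 + 176 @ $22 + 140 @ $20 + 169 @ $24 = $18,020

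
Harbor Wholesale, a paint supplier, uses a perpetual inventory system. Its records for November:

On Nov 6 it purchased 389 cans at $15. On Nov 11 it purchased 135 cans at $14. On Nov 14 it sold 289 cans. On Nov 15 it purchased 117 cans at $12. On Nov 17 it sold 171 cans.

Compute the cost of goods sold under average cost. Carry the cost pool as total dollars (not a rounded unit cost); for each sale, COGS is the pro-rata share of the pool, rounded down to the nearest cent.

After Nov 6: 389 on hand, pool $5,835.00 (≈ $15.0000 each)
After Nov 11: 524 on hand, pool $7,725.00 (≈ $14.7424 each)
Nov 14, sell 289: 289/524 × $7,725.00 → $4,260.54
After Nov 15: 352 on hand, pool $4,868.46 (≈ $13.8309 each)
Nov 17, sell 171: 171/352 × $4,868.46 → $2,365.07
Total COGS = $4,260.54 + $2,365.07 = $6,625.61
Ending inventory (cost pool remaining) = $2,503.39
Check: goods available $9,129.00 = COGS $6,625.61 + ending $2,503.39

COGS = $6,625.61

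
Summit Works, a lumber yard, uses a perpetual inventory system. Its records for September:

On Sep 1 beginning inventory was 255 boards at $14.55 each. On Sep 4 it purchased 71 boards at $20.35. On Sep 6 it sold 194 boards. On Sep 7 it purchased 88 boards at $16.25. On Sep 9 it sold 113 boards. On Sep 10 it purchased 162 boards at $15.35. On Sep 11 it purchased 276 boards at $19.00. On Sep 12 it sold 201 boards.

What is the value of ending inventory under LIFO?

Sep 6, 194 sold [LIFO — newest first]: 71 @ $20.35 + 123 @ $14.55 = $3,234.50
Sep 9, 113 sold [LIFO — newest first]: 88 @ $16.25 + 25 @ $14.55 = $1,793.75
Sep 12, 201 sold [LIFO — newest first]: 201 @ $19.00 = $3,819.00
Total COGS = $3,234.50 + $1,793.75 + $3,819.00 = $8,847.25
Ending inventory: 107 @ $14.55 + 162 @ $15.35 + 75 @ $19.00 = $5,468.55

Ending inventory = $5,468.55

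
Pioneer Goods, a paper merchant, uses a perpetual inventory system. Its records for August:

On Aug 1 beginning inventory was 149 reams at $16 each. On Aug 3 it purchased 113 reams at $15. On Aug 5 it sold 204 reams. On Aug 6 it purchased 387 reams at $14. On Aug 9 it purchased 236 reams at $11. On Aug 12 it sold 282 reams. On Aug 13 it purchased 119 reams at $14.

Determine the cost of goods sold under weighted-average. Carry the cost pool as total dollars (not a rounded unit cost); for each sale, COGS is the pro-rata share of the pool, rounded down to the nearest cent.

COGS = $6,868.50

After Aug 1: 149 on hand, pool $2,384.00 (≈ $16.0000 each)
After Aug 3: 262 on hand, pool $4,079.00 (≈ $15.5687 each)
Aug 5, sell 204: 204/262 × $4,079.00 → $3,176.01
After Aug 6: 445 on hand, pool $6,320.99 (≈ $14.2045 each)
After Aug 9: 681 on hand, pool $8,916.99 (≈ $13.0940 each)
Aug 12, sell 282: 282/681 × $8,916.99 → $3,692.49
After Aug 13: 518 on hand, pool $6,890.50 (≈ $13.3021 each)
Total COGS = $3,176.01 + $3,692.49 = $6,868.50
Ending inventory (cost pool remaining) = $6,890.50
Check: goods available $13,759.00 = COGS $6,868.50 + ending $6,890.50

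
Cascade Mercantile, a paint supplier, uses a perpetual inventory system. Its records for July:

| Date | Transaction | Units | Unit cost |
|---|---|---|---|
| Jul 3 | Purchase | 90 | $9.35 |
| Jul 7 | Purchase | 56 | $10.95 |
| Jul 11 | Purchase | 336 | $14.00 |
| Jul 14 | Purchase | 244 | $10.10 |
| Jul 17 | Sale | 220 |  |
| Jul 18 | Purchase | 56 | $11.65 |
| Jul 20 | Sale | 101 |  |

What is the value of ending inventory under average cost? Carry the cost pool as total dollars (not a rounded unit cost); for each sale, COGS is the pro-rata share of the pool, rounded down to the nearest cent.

Ending inventory = $5,465.10

After Jul 3: 90 on hand, pool $841.50 (≈ $9.3500 each)
After Jul 7: 146 on hand, pool $1,454.70 (≈ $9.9637 each)
After Jul 11: 482 on hand, pool $6,158.70 (≈ $12.7774 each)
After Jul 14: 726 on hand, pool $8,623.10 (≈ $11.8775 each)
Jul 17, sell 220: 220/726 × $8,623.10 → $2,613.06
After Jul 18: 562 on hand, pool $6,662.44 (≈ $11.8549 each)
Jul 20, sell 101: 101/562 × $6,662.44 → $1,197.34
Total COGS = $2,613.06 + $1,197.34 = $3,810.40
Ending inventory (cost pool remaining) = $5,465.10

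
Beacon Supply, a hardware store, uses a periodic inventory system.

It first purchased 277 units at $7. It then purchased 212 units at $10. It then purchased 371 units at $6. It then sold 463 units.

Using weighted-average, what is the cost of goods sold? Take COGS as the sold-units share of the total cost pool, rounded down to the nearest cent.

Sale 1, sell 463: 463/860 × $6,285.00 → $3,383.66
Ending inventory (cost pool remaining) = $2,901.34

COGS = $3,383.66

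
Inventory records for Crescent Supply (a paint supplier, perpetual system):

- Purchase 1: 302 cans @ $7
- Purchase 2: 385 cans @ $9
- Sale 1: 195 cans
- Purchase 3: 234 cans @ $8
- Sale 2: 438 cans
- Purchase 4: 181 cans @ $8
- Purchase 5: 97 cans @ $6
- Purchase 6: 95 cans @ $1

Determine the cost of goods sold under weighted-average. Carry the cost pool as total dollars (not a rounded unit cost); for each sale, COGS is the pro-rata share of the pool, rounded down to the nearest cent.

COGS = $5,123.41

After Purchase 1: 302 on hand, pool $2,114.00 (≈ $7.0000 each)
After Purchase 2: 687 on hand, pool $5,579.00 (≈ $8.1208 each)
Sale 1, sell 195: 195/687 × $5,579.00 → $1,583.55
After Purchase 3: 726 on hand, pool $5,867.45 (≈ $8.0819 each)
Sale 2, sell 438: 438/726 × $5,867.45 → $3,539.86
After Purchase 4: 469 on hand, pool $3,775.59 (≈ $8.0503 each)
After Purchase 5: 566 on hand, pool $4,357.59 (≈ $7.6989 each)
After Purchase 6: 661 on hand, pool $4,452.59 (≈ $6.7361 each)
Total COGS = $1,583.55 + $3,539.86 = $5,123.41
Ending inventory (cost pool remaining) = $4,452.59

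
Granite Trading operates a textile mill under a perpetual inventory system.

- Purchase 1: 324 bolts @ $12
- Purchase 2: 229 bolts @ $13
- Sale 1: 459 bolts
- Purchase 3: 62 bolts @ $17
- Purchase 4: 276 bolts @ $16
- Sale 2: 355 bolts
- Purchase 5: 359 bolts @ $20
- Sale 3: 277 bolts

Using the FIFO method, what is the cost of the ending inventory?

Ending inventory = $3,180

Sale 1 (459) [FIFO — oldest first]: 324 @ $12 + 135 @ $13 = $5,643
Sale 2 (355) [FIFO — oldest first]: 94 @ $13 + 62 @ $17 + 199 @ $16 = $5,460
Sale 3 (277) [FIFO — oldest first]: 77 @ $16 + 200 @ $20 = $5,232
Total COGS = $5,643 + $5,460 + $5,232 = $16,335
Ending inventory: 159 @ $20 = $3,180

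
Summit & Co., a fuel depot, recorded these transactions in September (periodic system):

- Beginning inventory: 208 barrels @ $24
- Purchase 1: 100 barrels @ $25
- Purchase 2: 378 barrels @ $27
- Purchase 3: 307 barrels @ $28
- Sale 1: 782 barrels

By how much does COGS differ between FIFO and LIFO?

$841

FIFO COGS: 208 @ $24 + 100 @ $25 + 378 @ $27 + 96 @ $28 = $20,386
LIFO COGS: 307 @ $28 + 378 @ $27 + 97 @ $25 = $21,227
Difference = |$20,386 − $21,227| = $841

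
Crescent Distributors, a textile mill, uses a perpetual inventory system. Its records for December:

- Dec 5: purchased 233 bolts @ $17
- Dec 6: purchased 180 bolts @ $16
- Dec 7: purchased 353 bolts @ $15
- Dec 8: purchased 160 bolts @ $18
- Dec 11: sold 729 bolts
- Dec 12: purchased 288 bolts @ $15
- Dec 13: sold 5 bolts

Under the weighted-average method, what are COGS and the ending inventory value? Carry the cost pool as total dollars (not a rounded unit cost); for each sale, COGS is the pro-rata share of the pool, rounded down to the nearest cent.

COGS = $11,898.91; ending inventory = $7,437.09

After Dec 5: 233 on hand, pool $3,961.00 (≈ $17.0000 each)
After Dec 6: 413 on hand, pool $6,841.00 (≈ $16.5642 each)
After Dec 7: 766 on hand, pool $12,136.00 (≈ $15.8433 each)
After Dec 8: 926 on hand, pool $15,016.00 (≈ $16.2160 each)
Dec 11, sell 729: 729/926 × $15,016.00 → $11,821.45
After Dec 12: 485 on hand, pool $7,514.55 (≈ $15.4939 each)
Dec 13, sell 5: 5/485 × $7,514.55 → $77.46
Total COGS = $11,821.45 + $77.46 = $11,898.91
Ending inventory (cost pool remaining) = $7,437.09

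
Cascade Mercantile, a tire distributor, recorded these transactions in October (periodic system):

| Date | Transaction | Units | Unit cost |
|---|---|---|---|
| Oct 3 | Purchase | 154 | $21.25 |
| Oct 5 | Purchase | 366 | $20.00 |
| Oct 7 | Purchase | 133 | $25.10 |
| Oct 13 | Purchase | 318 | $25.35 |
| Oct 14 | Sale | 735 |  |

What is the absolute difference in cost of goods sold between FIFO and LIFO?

$1,070.10

FIFO COGS: 154 @ $21.25 + 366 @ $20.00 + 133 @ $25.10 + 82 @ $25.35 = $16,009.50
LIFO COGS: 318 @ $25.35 + 133 @ $25.10 + 284 @ $20.00 = $17,079.60
Difference = |$16,009.50 − $17,079.60| = $1,070.10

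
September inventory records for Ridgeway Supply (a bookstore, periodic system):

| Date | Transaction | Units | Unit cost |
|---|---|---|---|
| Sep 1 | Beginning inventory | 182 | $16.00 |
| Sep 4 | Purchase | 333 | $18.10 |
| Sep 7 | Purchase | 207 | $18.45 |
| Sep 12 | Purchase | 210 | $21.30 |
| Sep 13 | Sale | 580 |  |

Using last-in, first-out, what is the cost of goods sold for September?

COGS = $11,242.45

Sep 13, 580 sold [LIFO — newest first]: 210 @ $21.30 + 207 @ $18.45 + 163 @ $18.10 = $11,242.45
Ending inventory: 182 @ $16.00 + 170 @ $18.10 = $5,989.00
Check: goods available $17,231.45 = COGS $11,242.45 + ending $5,989.00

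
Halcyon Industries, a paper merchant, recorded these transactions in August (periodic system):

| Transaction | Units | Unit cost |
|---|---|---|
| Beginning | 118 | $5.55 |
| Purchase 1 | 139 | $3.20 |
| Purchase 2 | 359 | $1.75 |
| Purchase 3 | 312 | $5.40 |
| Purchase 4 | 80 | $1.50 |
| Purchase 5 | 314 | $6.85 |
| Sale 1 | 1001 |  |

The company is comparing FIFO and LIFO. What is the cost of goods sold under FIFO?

FIFO COGS: 118 @ $5.55 + 139 @ $3.20 + 359 @ $1.75 + 312 @ $5.40 + 73 @ $1.50 = $3,522.25
LIFO COGS: 314 @ $6.85 + 80 @ $1.50 + 312 @ $5.40 + 295 @ $1.75 = $4,471.95

COGS = $3,522.25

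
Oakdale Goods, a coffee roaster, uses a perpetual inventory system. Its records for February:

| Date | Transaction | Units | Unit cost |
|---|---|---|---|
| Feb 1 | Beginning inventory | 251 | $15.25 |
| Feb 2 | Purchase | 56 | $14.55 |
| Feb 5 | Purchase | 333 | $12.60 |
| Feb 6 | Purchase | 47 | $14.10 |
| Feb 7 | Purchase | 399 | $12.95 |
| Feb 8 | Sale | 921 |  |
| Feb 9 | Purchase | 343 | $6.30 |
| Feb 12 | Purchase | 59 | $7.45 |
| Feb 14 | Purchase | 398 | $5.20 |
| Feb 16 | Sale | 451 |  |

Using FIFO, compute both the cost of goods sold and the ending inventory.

Feb 8, 921 sold [FIFO — oldest first]: 251 @ $15.25 + 56 @ $14.55 + 333 @ $12.60 + 47 @ $14.10 + 234 @ $12.95 = $12,531.35
Feb 16, 451 sold [FIFO — oldest first]: 165 @ $12.95 + 286 @ $6.30 = $3,938.55
Total COGS = $12,531.35 + $3,938.55 = $16,469.90
Ending inventory: 57 @ $6.30 + 59 @ $7.45 + 398 @ $5.20 = $2,868.25

COGS = $16,469.90; ending inventory = $2,868.25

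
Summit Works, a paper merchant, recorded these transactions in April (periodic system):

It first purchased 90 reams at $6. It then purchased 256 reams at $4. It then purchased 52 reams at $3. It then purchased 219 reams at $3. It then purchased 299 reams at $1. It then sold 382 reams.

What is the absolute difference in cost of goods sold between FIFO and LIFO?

$1,124

FIFO COGS: 90 @ $6 + 256 @ $4 + 36 @ $3 = $1,672
LIFO COGS: 299 @ $1 + 83 @ $3 = $548
Difference = |$1,672 − $548| = $1,124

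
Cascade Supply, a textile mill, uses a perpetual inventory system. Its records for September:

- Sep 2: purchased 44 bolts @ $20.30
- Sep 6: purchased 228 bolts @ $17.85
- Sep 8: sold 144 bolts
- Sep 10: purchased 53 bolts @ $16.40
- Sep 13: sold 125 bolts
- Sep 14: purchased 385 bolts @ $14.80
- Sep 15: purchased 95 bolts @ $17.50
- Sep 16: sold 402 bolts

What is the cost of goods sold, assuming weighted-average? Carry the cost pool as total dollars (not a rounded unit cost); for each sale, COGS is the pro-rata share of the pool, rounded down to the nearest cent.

COGS = $11,104.69

After Sep 2: 44 on hand, pool $893.20 (≈ $20.3000 each)
After Sep 6: 272 on hand, pool $4,963.00 (≈ $18.2463 each)
Sep 8, sell 144: 144/272 × $4,963.00 → $2,627.47
After Sep 10: 181 on hand, pool $3,204.73 (≈ $17.7057 each)
Sep 13, sell 125: 125/181 × $3,204.73 → $2,213.21
After Sep 14: 441 on hand, pool $6,689.52 (≈ $15.1690 each)
After Sep 15: 536 on hand, pool $8,352.02 (≈ $15.5821 each)
Sep 16, sell 402: 402/536 × $8,352.02 → $6,264.01
Total COGS = $2,627.47 + $2,213.21 + $6,264.01 = $11,104.69
Ending inventory (cost pool remaining) = $2,088.01
Check: goods available $13,192.70 = COGS $11,104.69 + ending $2,088.01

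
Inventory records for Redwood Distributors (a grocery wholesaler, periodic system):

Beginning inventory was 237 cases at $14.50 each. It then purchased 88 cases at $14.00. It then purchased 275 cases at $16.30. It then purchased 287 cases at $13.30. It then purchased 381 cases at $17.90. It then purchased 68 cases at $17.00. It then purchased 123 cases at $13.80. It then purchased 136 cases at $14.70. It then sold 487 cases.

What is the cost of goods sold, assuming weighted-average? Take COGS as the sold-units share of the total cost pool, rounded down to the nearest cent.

Sale 1, sell 487: 487/1595 × $24,640.60 → $7,523.49
Ending inventory (cost pool remaining) = $17,117.11

COGS = $7,523.49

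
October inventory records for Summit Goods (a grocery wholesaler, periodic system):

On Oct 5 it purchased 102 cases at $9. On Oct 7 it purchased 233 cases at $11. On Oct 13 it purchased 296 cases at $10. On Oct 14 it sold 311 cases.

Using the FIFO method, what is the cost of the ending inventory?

Oct 14, 311 sold [FIFO — oldest first]: 102 @ $9 + 209 @ $11 = $3,217
Ending inventory: 24 @ $11 + 296 @ $10 = $3,224

Ending inventory = $3,224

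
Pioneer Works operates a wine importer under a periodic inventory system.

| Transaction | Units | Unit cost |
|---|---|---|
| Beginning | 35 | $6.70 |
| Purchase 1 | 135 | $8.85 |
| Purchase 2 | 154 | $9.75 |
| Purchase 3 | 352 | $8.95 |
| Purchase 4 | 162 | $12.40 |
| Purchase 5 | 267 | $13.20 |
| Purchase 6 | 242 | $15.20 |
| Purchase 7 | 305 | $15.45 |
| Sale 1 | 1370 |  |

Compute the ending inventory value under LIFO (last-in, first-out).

Ending inventory = $2,521.25

Sale 1 (1370) [LIFO — newest first]: 305 @ $15.45 + 242 @ $15.20 + 267 @ $13.20 + 162 @ $12.40 + 352 @ $8.95 + 42 @ $9.75 = $17,483.75
Ending inventory: 35 @ $6.70 + 135 @ $8.85 + 112 @ $9.75 = $2,521.25
Check: goods available $20,005.00 = COGS $17,483.75 + ending $2,521.25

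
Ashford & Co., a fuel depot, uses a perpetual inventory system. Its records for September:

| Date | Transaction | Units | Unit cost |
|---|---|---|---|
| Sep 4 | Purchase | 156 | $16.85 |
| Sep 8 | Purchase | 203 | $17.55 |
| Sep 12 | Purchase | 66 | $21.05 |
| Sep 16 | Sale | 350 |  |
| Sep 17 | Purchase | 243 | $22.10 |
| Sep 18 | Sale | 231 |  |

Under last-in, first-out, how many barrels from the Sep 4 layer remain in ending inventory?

Sep 16, 350 sold [LIFO — newest first]: 66 @ $21.05 + 203 @ $17.55 + 81 @ $16.85 = $6,316.80
Sep 18, 231 sold [LIFO — newest first]: 231 @ $22.10 = $5,105.10
Total COGS = $6,316.80 + $5,105.10 = $11,421.90
Ending inventory: 75 @ $16.85 + 12 @ $22.10 = $1,528.95
Check: goods available $12,950.85 = COGS $11,421.90 + ending $1,528.95

75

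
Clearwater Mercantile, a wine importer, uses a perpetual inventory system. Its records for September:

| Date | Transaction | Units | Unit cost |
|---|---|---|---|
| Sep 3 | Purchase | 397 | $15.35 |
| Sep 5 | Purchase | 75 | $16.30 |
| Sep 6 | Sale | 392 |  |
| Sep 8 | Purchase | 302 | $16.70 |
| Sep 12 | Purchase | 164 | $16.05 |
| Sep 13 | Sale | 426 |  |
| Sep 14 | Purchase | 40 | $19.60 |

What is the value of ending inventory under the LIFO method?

Ending inventory = $2,680.00

Sep 6, 392 sold [LIFO — newest first]: 75 @ $16.30 + 317 @ $15.35 = $6,088.45
Sep 13, 426 sold [LIFO — newest first]: 164 @ $16.05 + 262 @ $16.70 = $7,007.60
Total COGS = $6,088.45 + $7,007.60 = $13,096.05
Ending inventory: 80 @ $15.35 + 40 @ $16.70 + 40 @ $19.60 = $2,680.00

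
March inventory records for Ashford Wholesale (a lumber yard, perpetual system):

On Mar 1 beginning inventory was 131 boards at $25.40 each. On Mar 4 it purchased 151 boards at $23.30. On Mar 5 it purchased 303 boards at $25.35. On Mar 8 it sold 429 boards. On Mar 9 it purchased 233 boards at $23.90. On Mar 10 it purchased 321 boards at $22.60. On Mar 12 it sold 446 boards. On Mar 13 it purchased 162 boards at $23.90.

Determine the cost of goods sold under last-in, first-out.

Mar 8, 429 sold [LIFO — newest first]: 303 @ $25.35 + 126 @ $23.30 = $10,616.85
Mar 12, 446 sold [LIFO — newest first]: 321 @ $22.60 + 125 @ $23.90 = $10,242.10
Total COGS = $10,616.85 + $10,242.10 = $20,858.95
Ending inventory: 131 @ $25.40 + 25 @ $23.30 + 108 @ $23.90 + 162 @ $23.90 = $10,362.90

COGS = $20,858.95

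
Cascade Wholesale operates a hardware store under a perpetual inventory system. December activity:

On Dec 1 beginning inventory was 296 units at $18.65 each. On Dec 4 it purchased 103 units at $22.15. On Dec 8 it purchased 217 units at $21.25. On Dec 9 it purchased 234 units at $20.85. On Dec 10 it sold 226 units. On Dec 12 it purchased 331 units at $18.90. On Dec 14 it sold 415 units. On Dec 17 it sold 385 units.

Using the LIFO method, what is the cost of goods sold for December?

Dec 10, 226 sold [LIFO — newest first]: 226 @ $20.85 = $4,712.10
Dec 14, 415 sold [LIFO — newest first]: 331 @ $18.90 + 8 @ $20.85 + 76 @ $21.25 = $8,037.70
Dec 17, 385 sold [LIFO — newest first]: 141 @ $21.25 + 103 @ $22.15 + 141 @ $18.65 = $7,907.35
Total COGS = $4,712.10 + $8,037.70 + $7,907.35 = $20,657.15
Ending inventory: 155 @ $18.65 = $2,890.75

COGS = $20,657.15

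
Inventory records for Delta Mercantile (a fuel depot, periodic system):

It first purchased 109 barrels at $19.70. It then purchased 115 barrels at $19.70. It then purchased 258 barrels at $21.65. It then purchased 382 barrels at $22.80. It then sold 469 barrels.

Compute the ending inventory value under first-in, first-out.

Ending inventory = $8,991.05

Sale 1 (469) [FIFO — oldest first]: 109 @ $19.70 + 115 @ $19.70 + 245 @ $21.65 = $9,717.05
Ending inventory: 13 @ $21.65 + 382 @ $22.80 = $8,991.05
Check: goods available $18,708.10 = COGS $9,717.05 + ending $8,991.05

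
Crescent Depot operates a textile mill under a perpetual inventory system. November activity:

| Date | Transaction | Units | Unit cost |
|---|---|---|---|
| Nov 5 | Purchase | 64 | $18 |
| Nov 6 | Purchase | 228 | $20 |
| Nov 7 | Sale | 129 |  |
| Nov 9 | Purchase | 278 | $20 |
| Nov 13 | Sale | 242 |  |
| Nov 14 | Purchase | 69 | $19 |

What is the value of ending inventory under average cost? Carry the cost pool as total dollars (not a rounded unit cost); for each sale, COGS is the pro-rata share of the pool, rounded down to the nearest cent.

Ending inventory = $5,258.76

After Nov 5: 64 on hand, pool $1,152.00 (≈ $18.0000 each)
After Nov 6: 292 on hand, pool $5,712.00 (≈ $19.5616 each)
Nov 7, sell 129: 129/292 × $5,712.00 → $2,523.45
After Nov 9: 441 on hand, pool $8,748.55 (≈ $19.8380 each)
Nov 13, sell 242: 242/441 × $8,748.55 → $4,800.79
After Nov 14: 268 on hand, pool $5,258.76 (≈ $19.6222 each)
Total COGS = $2,523.45 + $4,800.79 = $7,324.24
Ending inventory (cost pool remaining) = $5,258.76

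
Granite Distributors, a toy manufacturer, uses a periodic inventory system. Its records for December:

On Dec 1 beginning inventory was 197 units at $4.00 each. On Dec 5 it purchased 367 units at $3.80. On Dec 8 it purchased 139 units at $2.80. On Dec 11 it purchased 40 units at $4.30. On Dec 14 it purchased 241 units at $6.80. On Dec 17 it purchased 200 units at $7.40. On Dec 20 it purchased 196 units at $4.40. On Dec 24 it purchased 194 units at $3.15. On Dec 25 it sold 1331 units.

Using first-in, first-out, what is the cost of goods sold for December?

Dec 25, 1331 sold [FIFO — oldest first]: 197 @ $4.00 + 367 @ $3.80 + 139 @ $2.80 + 40 @ $4.30 + 241 @ $6.80 + 200 @ $7.40 + 147 @ $4.40 = $6,509.40
Ending inventory: 49 @ $4.40 + 194 @ $3.15 = $826.70

COGS = $6,509.40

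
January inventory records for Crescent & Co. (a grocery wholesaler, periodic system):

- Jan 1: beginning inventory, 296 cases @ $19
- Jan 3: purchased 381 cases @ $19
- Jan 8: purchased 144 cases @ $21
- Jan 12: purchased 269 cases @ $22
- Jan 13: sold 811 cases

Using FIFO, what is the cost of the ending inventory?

Ending inventory = $6,128

Jan 13, 811 sold [FIFO — oldest first]: 296 @ $19 + 381 @ $19 + 134 @ $21 = $15,677
Ending inventory: 10 @ $21 + 269 @ $22 = $6,128
Check: goods available $21,805 = COGS $15,677 + ending $6,128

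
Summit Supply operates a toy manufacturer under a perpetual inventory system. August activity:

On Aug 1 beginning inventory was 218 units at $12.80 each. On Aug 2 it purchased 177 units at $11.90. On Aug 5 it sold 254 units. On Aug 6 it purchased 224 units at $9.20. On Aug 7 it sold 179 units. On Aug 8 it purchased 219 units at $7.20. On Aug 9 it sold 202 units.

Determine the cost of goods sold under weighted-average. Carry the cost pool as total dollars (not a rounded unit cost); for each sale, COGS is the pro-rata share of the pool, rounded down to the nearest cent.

After Aug 1: 218 on hand, pool $2,790.40 (≈ $12.8000 each)
After Aug 2: 395 on hand, pool $4,896.70 (≈ $12.3967 each)
Aug 5, sell 254: 254/395 × $4,896.70 → $3,148.76
After Aug 6: 365 on hand, pool $3,808.74 (≈ $10.4349 each)
Aug 7, sell 179: 179/365 × $3,808.74 → $1,867.84
After Aug 8: 405 on hand, pool $3,517.70 (≈ $8.6857 each)
Aug 9, sell 202: 202/405 × $3,517.70 → $1,754.50
Total COGS = $3,148.76 + $1,867.84 + $1,754.50 = $6,771.10
Ending inventory (cost pool remaining) = $1,763.20
Check: goods available $8,534.30 = COGS $6,771.10 + ending $1,763.20

COGS = $6,771.10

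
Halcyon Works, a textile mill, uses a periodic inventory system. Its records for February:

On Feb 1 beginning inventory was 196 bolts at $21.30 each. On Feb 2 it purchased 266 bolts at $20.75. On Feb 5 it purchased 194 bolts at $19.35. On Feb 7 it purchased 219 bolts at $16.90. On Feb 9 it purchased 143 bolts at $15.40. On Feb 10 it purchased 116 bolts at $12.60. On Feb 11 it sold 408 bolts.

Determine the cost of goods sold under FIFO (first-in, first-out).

COGS = $8,573.80

Feb 11, 408 sold [FIFO — oldest first]: 196 @ $21.30 + 212 @ $20.75 = $8,573.80
Ending inventory: 54 @ $20.75 + 194 @ $19.35 + 219 @ $16.90 + 143 @ $15.40 + 116 @ $12.60 = $12,239.30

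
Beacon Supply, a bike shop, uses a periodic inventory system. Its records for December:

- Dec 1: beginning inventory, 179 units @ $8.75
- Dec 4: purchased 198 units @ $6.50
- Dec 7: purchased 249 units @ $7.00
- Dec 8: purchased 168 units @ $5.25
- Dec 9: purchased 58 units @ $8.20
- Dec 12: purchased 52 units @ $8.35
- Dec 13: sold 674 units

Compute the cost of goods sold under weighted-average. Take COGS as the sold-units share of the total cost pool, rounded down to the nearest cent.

COGS = $4,762.77

Dec 13, sell 674: 674/904 × $6,388.05 → $4,762.77
Ending inventory (cost pool remaining) = $1,625.28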